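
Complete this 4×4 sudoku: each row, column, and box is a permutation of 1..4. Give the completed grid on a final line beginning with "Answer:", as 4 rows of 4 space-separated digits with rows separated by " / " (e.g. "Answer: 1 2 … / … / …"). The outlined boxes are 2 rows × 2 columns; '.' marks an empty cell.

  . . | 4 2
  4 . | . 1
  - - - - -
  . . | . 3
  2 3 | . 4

Step 1. [r3c1∈{1}] r3c1 is down to just 1. So r3c1=1.
Step 2. [r4c3∈{1}] only 1 remains possible at r4c3, so r4c3=1.
Step 3. [r2c3∈{3}] r2c3 has the single candidate 3 ⇒ r2c3=3.
Step 4. [r1c2∈{1}] r1c2 has the single candidate 1. So r1c2=1.
Step 5. [r1c1∈{3}] only 3 remains possible at r1c1, so r1c1=3.
Step 6. [r3c3∈{2}] only 2 remains possible at r3c3. So r3c3=2.
Step 7. [r2c2∈{2}] r2c2 is down to just 2, so r2c2=2.
Step 8. [r3c2∈{4}] only 4 remains possible at r3c2. So r3c2=4.

Answer: 3 1 4 2 / 4 2 3 1 / 1 4 2 3 / 2 3 1 4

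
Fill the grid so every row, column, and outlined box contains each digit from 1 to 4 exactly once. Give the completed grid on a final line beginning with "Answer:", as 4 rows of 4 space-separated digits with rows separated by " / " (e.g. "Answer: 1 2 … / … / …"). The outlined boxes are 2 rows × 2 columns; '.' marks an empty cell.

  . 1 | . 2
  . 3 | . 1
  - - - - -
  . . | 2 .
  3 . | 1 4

Step 1. [r1c1∈{4}] r1c1 has the single candidate 4, so r1c1=4.
Step 2. [r2c3∈{4}] r2c3's peers cover all but 4. So r2c3=4.
Step 3. [r3c4∈{3}] r3c4 has the single candidate 3, so r3c4=3.
Step 4. [r2c1∈{2}] r2c1's peers cover all but 2. So r2c1=2.
Step 5. [r3c2∈{4}] nothing but 4 survives at r3c2. So r3c2=4.
Step 6. [r3c1∈{1}] r3c1 is down to just 1, so r3c1=1.
Step 7. [r1c3∈{3}] r1c3 has the single candidate 3, so r1c3=3.
Step 8. [r4c2∈{2}] r4c2's peers cover all but 2. So r4c2=2.

Answer: 4 1 3 2 / 2 3 4 1 / 1 4 2 3 / 3 2 1 4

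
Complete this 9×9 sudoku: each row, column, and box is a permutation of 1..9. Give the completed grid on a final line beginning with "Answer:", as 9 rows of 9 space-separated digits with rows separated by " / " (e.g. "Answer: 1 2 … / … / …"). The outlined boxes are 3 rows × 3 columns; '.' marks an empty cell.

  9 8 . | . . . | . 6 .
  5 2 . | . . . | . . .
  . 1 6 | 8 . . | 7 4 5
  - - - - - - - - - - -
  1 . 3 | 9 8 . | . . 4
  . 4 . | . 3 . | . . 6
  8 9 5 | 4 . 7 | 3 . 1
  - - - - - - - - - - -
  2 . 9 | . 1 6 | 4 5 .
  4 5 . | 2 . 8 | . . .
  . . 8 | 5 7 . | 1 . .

Step 1. [r6c8∈{2}] nothing but 2 survives at r6c8 ⇒ r6c8=2.
Step 2. [r8c5∈{9}] r8c5 is down to just 9. So r8c5=9.
Step 3. [r7c4∈{3}] r7c4 has the single candidate 3 ⇒ r7c4=3.
Step 4. [r2c8∈{1,3,8,9}] 1 has one home in col 8: r2c8. So r2c8=1.
Step 5. [r4c6∈{2,5}] across row 4, 2 lands solely at r4c6, so r4c6=2.
Step 6. [r9c2∈{3,6}] 3 has one home in col 2: r9c2, so r9c2=3.
Step 7. [r1c5∈{2,4,5}] in col 5, 5 fits only at r1c5 ⇒ r1c5=5.
Step 8. [r2c5∈{4,6}] across col 5, 4 lands solely at r2c5. So r2c5=4.
Step 9. [r2c3∈{7}] r2c3 has the single candidate 7 ⇒ r2c3=7.
Step 10. [r5c8∈{7,8,9}] 8 has one home in col 8: r5c8, so r5c8=8.
Step 11. [r3c6∈{3,9}] in row 3, 9 fits only at r3c6. So r3c6=9.
Step 12. [r2c7∈{8,9}] across col 7, 8 lands solely at r2c7. So r2c7=8.
Step 13. [r4c8∈{7}] r4c8 is down to just 7, so r4c8=7.
Step 14. [r5c4∈{1}] r5c4's peers cover all but 1. So r5c4=1.
Step 15. [r9c9∈{2,9}] in row 9, 2 fits only at r9c9, so r9c9=2.
Step 16. [r1c9∈{3}] nothing but 3 survives at r1c9 ⇒ r1c9=3.
Step 17. [r5c7∈{5,9}] in row 5, 9 fits only at r5c7 ⇒ r5c7=9.
Step 18. [r7c9∈{7,8}] row 7 places 8 nowhere but r7c9. So r7c9=8.
Step 19. [r8c9∈{7}] nothing but 7 survives at r8c9, so r8c9=7.
Step 20. [r1c3∈{4}] only 4 remains possible at r1c3. So r1c3=4.
Step 21. [r2c4∈{6}] nothing but 6 survives at r2c4 ⇒ r2c4=6.
Step 22. [r8c3∈{1}] only 1 remains possible at r8c3, so r8c3=1.
Step 23. [r7c2∈{7}] r7c2 is down to just 7 ⇒ r7c2=7.
Step 24. [r4c2∈{6}] r4c2's peers cover all but 6. So r4c2=6.
Step 25. [r6c5∈{6}] nothing but 6 survives at r6c5 ⇒ r6c5=6.
Step 26. [r1c7∈{2}] nothing but 2 survives at r1c7 ⇒ r1c7=2.
Step 27. [r5c6∈{5}] only 5 remains possible at r5c6. So r5c6=5.
Step 28. [r9c6∈{4}] r9c6 is down to just 4. So r9c6=4.
Step 29. [r5c1∈{7}] r5c1 is down to just 7, so r5c1=7.
Step 30. [r9c8∈{9}] r9c8 has the single candidate 9, so r9c8=9.
Step 31. [r1c4∈{7}] r1c4's peers cover all but 7, so r1c4=7.
Step 32. [r2c9∈{9}] r2c9 has the single candidate 9, so r2c9=9.
Step 33. [r1c6∈{1}] r1c6 has the single candidate 1 ⇒ r1c6=1.
Step 34. [r4c7∈{5}] r4c7 has the single candidate 5, so r4c7=5.
Step 35. [r3c5∈{2}] nothing but 2 survives at r3c5, so r3c5=2.
Step 36. [r8c8∈{3}] r8c8's peers cover all but 3. So r8c8=3.
Step 37. [r3c1∈{3}] r3c1's peers cover all but 3 ⇒ r3c1=3.
Step 38. [r9c1∈{6}] r9c1's peers cover all but 6. So r9c1=6.
Step 39. [r2c6∈{3}] nothing but 3 survives at r2c6 ⇒ r2c6=3.
Step 40. [r8c7∈{6}] only 6 remains possible at r8c7. So r8c7=6.
Step 41. [r5c3∈{2}] r5c3 has the single candidate 2, so r5c3=2.

Answer: 9 8 4 7 5 1 2 6 3 / 5 2 7 6 4 3 8 1 9 / 3 1 6 8 2 9 7 4 5 / 1 6 3 9 8 2 5 7 4 / 7 4 2 1 3 5 9 8 6 / 8 9 5 4 6 7 3 2 1 / 2 7 9 3 1 6 4 5 8 / 4 5 1 2 9 8 6 3 7 / 6 3 8 5 7 4 1 9 2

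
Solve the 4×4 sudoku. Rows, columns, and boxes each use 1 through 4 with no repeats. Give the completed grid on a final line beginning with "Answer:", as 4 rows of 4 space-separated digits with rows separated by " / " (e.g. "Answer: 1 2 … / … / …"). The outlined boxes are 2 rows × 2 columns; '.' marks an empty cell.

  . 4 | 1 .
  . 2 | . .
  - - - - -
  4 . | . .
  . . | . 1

Step 1. [r4c2∈{3}] only 3 remains possible at r4c2. So r4c2=3.
Step 2. [r2c4∈{3,4}] in col 4, 4 fits only at r2c4. So r2c4=4.
Step 3. [r2c3∈{3}] nothing but 3 survives at r2c3 ⇒ r2c3=3.
Step 4. [r3c3∈{2}] r3c3's peers cover all but 2, so r3c3=2.
Step 5. [r1c1∈{3}] only 3 remains possible at r1c1 ⇒ r1c1=3.
Step 6. [r1c4∈{2}] r1c4 is down to just 2. So r1c4=2.
Step 7. [r3c2∈{1}] r3c2's peers cover all but 1, so r3c2=1.
Step 8. [r4c1∈{2}] nothing but 2 survives at r4c1 ⇒ r4c1=2.
Step 9. [r2c1∈{1}] r2c1's peers cover all but 1. So r2c1=1.
Step 10. [r3c4∈{3}] r3c4 has the single candidate 3. So r3c4=3.
Step 11. [r4c3∈{4}] nothing but 4 survives at r4c3. So r4c3=4.

Answer: 3 4 1 2 / 1 2 3 4 / 4 1 2 3 / 2 3 4 1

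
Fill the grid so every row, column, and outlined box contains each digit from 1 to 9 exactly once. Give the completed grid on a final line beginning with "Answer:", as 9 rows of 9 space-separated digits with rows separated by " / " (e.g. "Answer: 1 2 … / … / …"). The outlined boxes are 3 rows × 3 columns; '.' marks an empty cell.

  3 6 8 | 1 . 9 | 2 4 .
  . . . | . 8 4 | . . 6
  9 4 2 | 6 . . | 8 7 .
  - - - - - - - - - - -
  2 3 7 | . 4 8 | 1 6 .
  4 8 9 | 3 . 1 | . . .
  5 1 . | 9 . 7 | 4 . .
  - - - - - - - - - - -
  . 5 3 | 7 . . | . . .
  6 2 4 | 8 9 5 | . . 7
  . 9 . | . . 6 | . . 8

Step 1. [r1c9∈{5}] only 5 remains possible at r1c9. So r1c9=5.
Step 2. [r7c6∈{2}] r7c6 is down to just 2 ⇒ r7c6=2.
Step 3. [r9c8∈{1,2,3,5}] 2 has one home in row 9: r9c8 ⇒ r9c8=2.
Step 4. [r9c3∈{1}] r9c3's peers cover all but 1, so r9c3=1.
Step 5. [r8c8∈{1,3}] in row 8, 1 fits only at r8c8, so r8c8=1.
Step 6. [r7c8∈{9}] only 9 remains possible at r7c8. So r7c8=9.
Step 7. [r3c5∈{3,5}] across row 3, 5 lands solely at r3c5 ⇒ r3c5=5.
Step 8. [r2c8∈{3}] r2c8's peers cover all but 3. So r2c8=3.
Step 9. [r5c9∈{2}] r5c9 is down to just 2 ⇒ r5c9=2.
Step 10. [r9c7∈{3,5}] across row 9, 5 lands solely at r9c7, so r9c7=5.
Step 11. [r5c5∈{6}] only 6 remains possible at r5c5. So r5c5=6.
Step 12. [r2c2∈{7}] r2c2's peers cover all but 7. So r2c2=7.
Step 13. [r9c1∈{7}] nothing but 7 survives at r9c1 ⇒ r9c1=7.
Step 14. [r4c4∈{5}] r4c4 is down to just 5, so r4c4=5.
Step 15. [r3c9∈{1}] nothing but 1 survives at r3c9, so r3c9=1.
Step 16. [r6c9∈{3}] r6c9 has the single candidate 3, so r6c9=3.
Step 17. [r6c5∈{2}] r6c5 is down to just 2. So r6c5=2.
Step 18. [r8c7∈{3}] r8c7 is down to just 3, so r8c7=3.
Step 19. [r9c5∈{3}] r9c5 is down to just 3 ⇒ r9c5=3.
Step 20. [r5c7∈{7}] only 7 remains possible at r5c7, so r5c7=7.
Step 21. [r1c5∈{7}] only 7 remains possible at r1c5, so r1c5=7.
Step 22. [r2c3∈{5}] only 5 remains possible at r2c3, so r2c3=5.
Step 23. [r9c4∈{4}] r9c4's peers cover all but 4, so r9c4=4.
Step 24. [r7c7∈{6}] r7c7 has the single candidate 6. So r7c7=6.
Step 25. [r2c7∈{9}] r2c7 is down to just 9. So r2c7=9.
Step 26. [r5c8∈{5}] r5c8's peers cover all but 5. So r5c8=5.
Step 27. [r6c8∈{8}] r6c8 is down to just 8. So r6c8=8.
Step 28. [r7c9∈{4}] nothing but 4 survives at r7c9, so r7c9=4.
Step 29. [r4c9∈{9}] nothing but 9 survives at r4c9, so r4c9=9.
Step 30. [r2c4∈{2}] r2c4 is down to just 2, so r2c4=2.
Step 31. [r6c3∈{6}] r6c3's peers cover all but 6. So r6c3=6.
Step 32. [r7c1∈{8}] only 8 remains possible at r7c1. So r7c1=8.
Step 33. [r3c6∈{3}] r3c6 is down to just 3. So r3c6=3.
Step 34. [r2c1∈{1}] r2c1 has the single candidate 1. So r2c1=1.
Step 35. [r7c5∈{1}] only 1 remains possible at r7c5 ⇒ r7c5=1.

Answer: 3 6 8 1 7 9 2 4 5 / 1 7 5 2 8 4 9 3 6 / 9 4 2 6 5 3 8 7 1 / 2 3 7 5 4 8 1 6 9 / 4 8 9 3 6 1 7 5 2 / 5 1 6 9 2 7 4 8 3 / 8 5 3 7 1 2 6 9 4 / 6 2 4 8 9 5 3 1 7 / 7 9 1 4 3 6 5 2 8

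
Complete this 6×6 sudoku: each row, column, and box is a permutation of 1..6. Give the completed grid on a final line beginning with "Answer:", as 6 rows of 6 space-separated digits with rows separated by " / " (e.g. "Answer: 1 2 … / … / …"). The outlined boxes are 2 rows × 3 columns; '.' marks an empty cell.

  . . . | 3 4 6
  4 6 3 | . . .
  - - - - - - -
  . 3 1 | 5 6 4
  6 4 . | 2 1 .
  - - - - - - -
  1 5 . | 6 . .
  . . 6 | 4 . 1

Step 1. [r6c2∈{2}] nothing but 2 survives at r6c2 ⇒ r6c2=2.
Step 2. [r2c6∈{2,5}] col 6 places 5 nowhere but r2c6, so r2c6=5.
Step 3. [r1c3∈{2,5}] 2 has one home in col 3: r1c3 ⇒ r1c3=2.
Step 4. [r5c6∈{2,3}] r5c6 is the only open cell in col 6 admitting 2. So r5c6=2.
Step 5. [r6c5∈{3,5}] 5 has one home in row 6: r6c5 ⇒ r6c5=5.
Step 6. [r5c5∈{3}] r5c5 is down to just 3, so r5c5=3.
Step 7. [r1c1∈{5}] nothing but 5 survives at r1c1, so r1c1=5.
Step 8. [r4c3∈{5}] r4c3's peers cover all but 5, so r4c3=5.
Step 9. [r1c2∈{1}] nothing but 1 survives at r1c2 ⇒ r1c2=1.
Step 10. [r5c3∈{4}] only 4 remains possible at r5c3 ⇒ r5c3=4.
Step 11. [r4c6∈{3}] r4c6's peers cover all but 3, so r4c6=3.
Step 12. [r2c4∈{1}] r2c4's peers cover all but 1. So r2c4=1.
Step 13. [r3c1∈{2}] nothing but 2 survives at r3c1, so r3c1=2.
Step 14. [r6c1∈{3}] nothing but 3 survives at r6c1, so r6c1=3.
Step 15. [r2c5∈{2}] nothing but 2 survives at r2c5. So r2c5=2.

Answer: 5 1 2 3 4 6 / 4 6 3 1 2 5 / 2 3 1 5 6 4 / 6 4 5 2 1 3 / 1 5 4 6 3 2 / 3 2 6 4 5 1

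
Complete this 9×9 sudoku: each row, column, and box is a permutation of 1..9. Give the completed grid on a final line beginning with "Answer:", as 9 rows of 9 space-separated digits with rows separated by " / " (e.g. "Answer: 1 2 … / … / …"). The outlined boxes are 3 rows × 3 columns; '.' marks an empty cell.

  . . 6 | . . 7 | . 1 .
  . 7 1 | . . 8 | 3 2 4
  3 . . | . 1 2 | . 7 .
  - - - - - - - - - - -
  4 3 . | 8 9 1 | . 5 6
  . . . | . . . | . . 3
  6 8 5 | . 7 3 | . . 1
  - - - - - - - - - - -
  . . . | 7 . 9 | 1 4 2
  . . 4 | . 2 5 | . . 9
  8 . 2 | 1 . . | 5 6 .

Step 1. [r9c5∈{3,4}] across row 9, 3 lands solely at r9c5 ⇒ r9c5=3.
Step 2. [r8c4∈{6}] only 6 remains possible at r8c4 ⇒ r8c4=6.
Step 3. [r9c2∈{9}] r9c2 is down to just 9, so r9c2=9.
Step 4. [r3c3∈{8,9}] 8 has one home in col 3: r3c3 ⇒ r3c3=8.
Step 5. [r5c3∈{7,9}] r5c3 is the only open cell in col 3 admitting 9. So r5c3=9.
Step 6. [r4c7∈{2,7}] r4c7 is the only open cell in row 4 admitting 2. So r4c7=2.
Step 7. [r5c7∈{4,7,8}] in box 6, 7 fits only at r5c7. So r5c7=7.
Step 8. [r7c1∈{5}] r7c1's peers cover all but 5, so r7c1=5.
Step 9. [r3c9∈{5}] only 5 remains possible at r3c9. So r3c9=5.
Step 10. [r1c2∈{2,4,5}] r1c2 is the only open cell in col 2 admitting 5, so r1c2=5.
Step 11. [r1c5∈{4}] only 4 remains possible at r1c5. So r1c5=4.
Step 12. [r3c4∈{9}] r3c4 has the single candidate 9 ⇒ r3c4=9.
Step 13. [r5c2∈{1,2}] r5c2 is the only open cell in col 2 admitting 2, so r5c2=2.
Step 14. [r1c7∈{8,9}] box 3 places 9 nowhere but r1c7, so r1c7=9.
Step 15. [r2c5∈{5,6}] r2c5 is the only open cell in row 2 admitting 6 ⇒ r2c5=6.
Step 16. [r5c8∈{8}] r5c8 is down to just 8. So r5c8=8.
Step 17. [r6c4∈{2,4}] across row 6, 2 lands solely at r6c4, so r6c4=2.
Step 18. [r5c4∈{4,5}] col 4 places 4 nowhere but r5c4. So r5c4=4.
Step 19. [r8c1∈{1,7}] 7 has one home in row 8: r8c1, so r8c1=7.
Step 20. [r7c3∈{3}] r7c3's peers cover all but 3 ⇒ r7c3=3.
Step 21. [r7c2∈{6}] r7c2 is down to just 6 ⇒ r7c2=6.
Step 22. [r4c3∈{7}] r4c3 has the single candidate 7, so r4c3=7.
Step 23. [r2c4∈{5}] only 5 remains possible at r2c4 ⇒ r2c4=5.
Step 24. [r1c9∈{8}] r1c9 has the single candidate 8. So r1c9=8.
Step 25. [r7c5∈{8}] nothing but 8 survives at r7c5 ⇒ r7c5=8.
Step 26. [r5c1∈{1}] only 1 remains possible at r5c1, so r5c1=1.
Step 27. [r5c5∈{5}] only 5 remains possible at r5c5 ⇒ r5c5=5.
Step 28. [r9c6∈{4}] r9c6 has the single candidate 4 ⇒ r9c6=4.
Step 29. [r3c7∈{6}] nothing but 6 survives at r3c7. So r3c7=6.
Step 30. [r8c8∈{3}] r8c8 is down to just 3 ⇒ r8c8=3.
Step 31. [r1c1∈{2}] nothing but 2 survives at r1c1. So r1c1=2.
Step 32. [r1c4∈{3}] only 3 remains possible at r1c4 ⇒ r1c4=3.
Step 33. [r6c8∈{9}] r6c8's peers cover all but 9, so r6c8=9.
Step 34. [r5c6∈{6}] r5c6's peers cover all but 6 ⇒ r5c6=6.
Step 35. [r8c7∈{8}] r8c7's peers cover all but 8, so r8c7=8.
Step 36. [r2c1∈{9}] nothing but 9 survives at r2c1, so r2c1=9.
Step 37. [r6c7∈{4}] nothing but 4 survives at r6c7 ⇒ r6c7=4.
Step 38. [r3c2∈{4}] r3c2's peers cover all but 4 ⇒ r3c2=4.
Step 39. [r9c9∈{7}] only 7 remains possible at r9c9, so r9c9=7.
Step 40. [r8c2∈{1}] r8c2 has the single candidate 1 ⇒ r8c2=1.

Answer: 2 5 6 3 4 7 9 1 8 / 9 7 1 5 6 8 3 2 4 / 3 4 8 9 1 2 6 7 5 / 4 3 7 8 9 1 2 5 6 / 1 2 9 4 5 6 7 8 3 / 6 8 5 2 7 3 4 9 1 / 5 6 3 7 8 9 1 4 2 / 7 1 4 6 2 5 8 3 9 / 8 9 2 1 3 4 5 6 7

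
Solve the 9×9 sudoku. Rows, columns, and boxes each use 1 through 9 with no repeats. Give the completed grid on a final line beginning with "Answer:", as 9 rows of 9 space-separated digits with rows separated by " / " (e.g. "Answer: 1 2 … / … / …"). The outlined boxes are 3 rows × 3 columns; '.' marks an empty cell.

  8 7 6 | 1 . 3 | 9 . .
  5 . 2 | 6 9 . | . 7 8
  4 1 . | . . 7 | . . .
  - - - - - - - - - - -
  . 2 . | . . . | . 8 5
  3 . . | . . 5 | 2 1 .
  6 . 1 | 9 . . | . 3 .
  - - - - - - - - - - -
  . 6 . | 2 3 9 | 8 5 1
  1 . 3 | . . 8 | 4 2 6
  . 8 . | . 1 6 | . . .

Step 1. [r6c5∈{2,4,7,8}] row 6 places 8 nowhere but r6c5, so r6c5=8.
Step 2. [r9c4∈{4,5,7}] box 8 places 4 nowhere but r9c4, so r9c4=4.
Step 3. [r5c4∈{7}] r5c4's peers cover all but 7. So r5c4=7.
Step 4. [r1c5∈{2,4,5}] row 1 places 5 nowhere but r1c5. So r1c5=5.
Step 5. [r5c9∈{4,9}] 9 has one home in box 6: r5c9 ⇒ r5c9=9.
Step 6. [r6c9∈{4,7}] r6c9 is the only open cell in box 6 admitting 4, so r6c9=4.
Step 7. [r7c1∈{7}] r7c1 is down to just 7 ⇒ r7c1=7.
Step 8. [r5c2∈{4}] r5c2 has the single candidate 4. So r5c2=4.
Step 9. [r8c2∈{5,9}] row 8 places 9 nowhere but r8c2. So r8c2=9.
Step 10. [r4c7∈{6,7}] across box 6, 6 lands solely at r4c7 ⇒ r4c7=6.
Step 11. [r9c9∈{3,7}] r9c9 is the only open cell in col 9 admitting 7. So r9c9=7.
Step 12. [r3c9∈{2,3}] across col 9, 3 lands solely at r3c9. So r3c9=3.
Step 13. [r3c3∈{9}] r3c3's peers cover all but 9. So r3c3=9.
Step 14. [r4c5∈{4}] r4c5's peers cover all but 4, so r4c5=4.
Step 15. [r1c9∈{2}] r1c9 has the single candidate 2. So r1c9=2.
Step 16. [r6c2∈{5}] r6c2's peers cover all but 5, so r6c2=5.
Step 17. [r4c1∈{9}] only 9 remains possible at r4c1, so r4c1=9.
Step 18. [r5c5∈{6}] only 6 remains possible at r5c5 ⇒ r5c5=6.
Step 19. [r7c3∈{4}] r7c3 has the single candidate 4. So r7c3=4.
Step 20. [r4c3∈{7}] nothing but 7 survives at r4c3, so r4c3=7.
Step 21. [r4c6∈{1}] r4c6 is down to just 1, so r4c6=1.
Step 22. [r3c4∈{8}] r3c4 has the single candidate 8 ⇒ r3c4=8.
Step 23. [r1c8∈{4}] r1c8 is down to just 4 ⇒ r1c8=4.
Step 24. [r9c1∈{2}] r9c1 is down to just 2, so r9c1=2.
Step 25. [r5c3∈{8}] r5c3 has the single candidate 8. So r5c3=8.
Step 26. [r2c7∈{1}] only 1 remains possible at r2c7 ⇒ r2c7=1.
Step 27. [r8c5∈{7}] r8c5's peers cover all but 7, so r8c5=7.
Step 28. [r4c4∈{3}] r4c4 has the single candidate 3. So r4c4=3.
Step 29. [r2c2∈{3}] nothing but 3 survives at r2c2. So r2c2=3.
Step 30. [r9c3∈{5}] r9c3 is down to just 5. So r9c3=5.
Step 31. [r3c8∈{6}] r3c8's peers cover all but 6. So r3c8=6.
Step 32. [r2c6∈{4}] only 4 remains possible at r2c6 ⇒ r2c6=4.
Step 33. [r3c7∈{5}] only 5 remains possible at r3c7, so r3c7=5.
Step 34. [r9c8∈{9}] only 9 remains possible at r9c8, so r9c8=9.
Step 35. [r6c6∈{2}] r6c6 is down to just 2, so r6c6=2.
Step 36. [r3c5∈{2}] only 2 remains possible at r3c5 ⇒ r3c5=2.
Step 37. [r8c4∈{5}] r8c4 has the single candidate 5 ⇒ r8c4=5.
Step 38. [r6c7∈{7}] r6c7 has the single candidate 7. So r6c7=7.
Step 39. [r9c7∈{3}] r9c7 is down to just 3, so r9c7=3.

Answer: 8 7 6 1 5 3 9 4 2 / 5 3 2 6 9 4 1 7 8 / 4 1 9 8 2 7 5 6 3 / 9 2 7 3 4 1 6 8 5 / 3 4 8 7 6 5 2 1 9 / 6 5 1 9 8 2 7 3 4 / 7 6 4 2 3 9 8 5 1 / 1 9 3 5 7 8 4 2 6 / 2 8 5 4 1 6 3 9 7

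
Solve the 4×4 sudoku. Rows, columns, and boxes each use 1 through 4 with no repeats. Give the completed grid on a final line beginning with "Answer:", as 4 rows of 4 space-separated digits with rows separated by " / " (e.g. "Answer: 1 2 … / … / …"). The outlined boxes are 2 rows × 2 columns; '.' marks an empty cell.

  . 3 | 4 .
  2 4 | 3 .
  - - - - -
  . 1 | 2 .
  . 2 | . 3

Step 1. [r3c1∈{3,4}] across row 3, 3 lands solely at r3c1 ⇒ r3c1=3.
Step 2. [r1c4∈{1,2}] across row 1, 2 lands solely at r1c4 ⇒ r1c4=2.
Step 3. [r3c4∈{4}] r3c4 has the single candidate 4. So r3c4=4.
Step 4. [r2c4∈{1}] r2c4 is down to just 1. So r2c4=1.
Step 5. [r1c1∈{1}] nothing but 1 survives at r1c1 ⇒ r1c1=1.
Step 6. [r4c1∈{4}] r4c1's peers cover all but 4. So r4c1=4.
Step 7. [r4c3∈{1}] nothing but 1 survives at r4c3, so r4c3=1.

Answer: 1 3 4 2 / 2 4 3 1 / 3 1 2 4 / 4 2 1 3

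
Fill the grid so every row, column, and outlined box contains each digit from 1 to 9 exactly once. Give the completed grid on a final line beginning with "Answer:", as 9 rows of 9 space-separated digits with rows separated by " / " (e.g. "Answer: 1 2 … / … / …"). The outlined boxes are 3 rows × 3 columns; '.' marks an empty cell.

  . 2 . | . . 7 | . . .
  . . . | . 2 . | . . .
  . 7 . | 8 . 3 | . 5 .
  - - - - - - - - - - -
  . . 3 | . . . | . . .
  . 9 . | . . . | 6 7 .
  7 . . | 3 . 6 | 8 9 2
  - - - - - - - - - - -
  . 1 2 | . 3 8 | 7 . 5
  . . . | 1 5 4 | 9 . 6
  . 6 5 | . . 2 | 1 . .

Step 1. [r4c1∈{1,2,4,5,6,8}] r4c1 is the only open cell in row 4 admitting 6, so r4c1=6.
Step 2. [r7c8∈{4}] r7c8 has the single candidate 4, so r7c8=4.
Step 3. [r9c1∈{3,4,8,9}] row 9 places 4 nowhere but r9c1, so r9c1=4.
Step 4. [r4c8∈{1}] r4c8 has the single candidate 1 ⇒ r4c8=1.
Step 5. [r4c9∈{4}] r4c9 is down to just 4 ⇒ r4c9=4.
Step 6. [r4c4∈{2,5,7,9}] row 4 places 2 nowhere but r4c4, so r4c4=2.
Step 7. [r2c9∈{1,3,7,8,9}] 7 has one home in row 2: r2c9. So r2c9=7.
Step 8. [r6c2∈{4,5}] 5 has one home in row 6: r6c2, so r6c2=5.
Step 9. [r2c2∈{3,4,8}] r2c2 is the only open cell in col 2 admitting 4. So r2c2=4.
Step 10. [r2c7∈{3}] only 3 remains possible at r2c7, so r2c7=3.
Step 11. [r1c1∈{1,3,5,8,9}] in row 1, 3 fits only at r1c1. So r1c1=3.
Step 12. [r1c4∈{4,5,6,9}] r1c4 is the only open cell in row 1 admitting 5 ⇒ r1c4=5.
Step 13. [r8c1∈{8}] only 8 remains possible at r8c1. So r8c1=8.
Step 14. [r5c4∈{4}] r5c4's peers cover all but 4, so r5c4=4.
Step 15. [r6c5∈{1}] only 1 remains possible at r6c5. So r6c5=1.
Step 16. [r2c6∈{1,9}] across col 6, 1 lands solely at r2c6 ⇒ r2c6=1.
Step 17. [r4c5∈{7,8,9}] in row 4, 7 fits only at r4c5, so r4c5=7.
Step 18. [r9c5∈{9}] nothing but 9 survives at r9c5, so r9c5=9.
Step 19. [r2c4∈{6,9}] 9 has one home in col 4: r2c4. So r2c4=9.
Step 20. [r1c7∈{4}] only 4 remains possible at r1c7. So r1c7=4.
Step 21. [r1c5∈{6}] r1c5 has the single candidate 6. So r1c5=6.
Step 22. [r1c8∈{8}] r1c8 has the single candidate 8 ⇒ r1c8=8.
Step 23. [r3c3∈{1,6,9}] in row 3, 6 fits only at r3c3 ⇒ r3c3=6.
Step 24. [r1c3∈{1,9}] col 3 places 9 nowhere but r1c3, so r1c3=9.
Step 25. [r3c1∈{1}] r3c1's peers cover all but 1. So r3c1=1.
Step 26. [r9c8∈{3}] r9c8 is down to just 3 ⇒ r9c8=3.
Step 27. [r4c7∈{5}] only 5 remains possible at r4c7, so r4c7=5.
Step 28. [r2c3∈{8}] r2c3 is down to just 8. So r2c3=8.
Step 29. [r4c2∈{8}] r4c2 is down to just 8 ⇒ r4c2=8.
Step 30. [r5c5∈{8}] r5c5 is down to just 8. So r5c5=8.
Step 31. [r9c4∈{7}] nothing but 7 survives at r9c4, so r9c4=7.
Step 32. [r5c6∈{5}] r5c6 has the single candidate 5, so r5c6=5.
Step 33. [r5c9∈{3}] r5c9's peers cover all but 3. So r5c9=3.
Step 34. [r3c9∈{9}] only 9 remains possible at r3c9. So r3c9=9.
Step 35. [r9c9∈{8}] only 8 remains possible at r9c9. So r9c9=8.
Step 36. [r5c3∈{1}] r5c3 has the single candidate 1. So r5c3=1.
Step 37. [r7c4∈{6}] only 6 remains possible at r7c4 ⇒ r7c4=6.
Step 38. [r8c3∈{7}] r8c3 is down to just 7, so r8c3=7.
Step 39. [r2c1∈{5}] only 5 remains possible at r2c1, so r2c1=5.
Step 40. [r3c7∈{2}] r3c7 has the single candidate 2 ⇒ r3c7=2.
Step 41. [r7c1∈{9}] only 9 remains possible at r7c1. So r7c1=9.
Step 42. [r8c8∈{2}] r8c8 is down to just 2, so r8c8=2.
Step 43. [r6c3∈{4}] only 4 remains possible at r6c3. So r6c3=4.
Step 44. [r5c1∈{2}] only 2 remains possible at r5c1. So r5c1=2.
Step 45. [r4c6∈{9}] r4c6 has the single candidate 9, so r4c6=9.
Step 46. [r3c5∈{4}] only 4 remains possible at r3c5, so r3c5=4.
Step 47. [r1c9∈{1}] nothing but 1 survives at r1c9 ⇒ r1c9=1.
Step 48. [r2c8∈{6}] only 6 remains possible at r2c8, so r2c8=6.
Step 49. [r8c2∈{3}] r8c2's peers cover all but 3. So r8c2=3.

Answer: 3 2 9 5 6 7 4 8 1 / 5 4 8 9 2 1 3 6 7 / 1 7 6 8 4 3 2 5 9 / 6 8 3 2 7 9 5 1 4 / 2 9 1 4 8 5 6 7 3 / 7 5 4 3 1 6 8 9 2 / 9 1 2 6 3 8 7 4 5 / 8 3 7 1 5 4 9 2 6 / 4 6 5 7 9 2 1 3 8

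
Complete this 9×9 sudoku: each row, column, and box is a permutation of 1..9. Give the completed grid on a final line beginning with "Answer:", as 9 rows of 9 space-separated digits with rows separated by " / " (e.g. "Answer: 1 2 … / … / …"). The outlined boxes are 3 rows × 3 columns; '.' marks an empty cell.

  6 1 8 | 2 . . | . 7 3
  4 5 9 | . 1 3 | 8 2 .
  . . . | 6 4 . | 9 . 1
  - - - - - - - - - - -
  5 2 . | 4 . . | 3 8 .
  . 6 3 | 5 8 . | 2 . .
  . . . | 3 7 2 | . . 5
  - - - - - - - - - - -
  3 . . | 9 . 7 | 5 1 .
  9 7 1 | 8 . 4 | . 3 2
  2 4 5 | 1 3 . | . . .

Step 1. [r8c7∈{6}] only 6 remains possible at r8c7. So r8c7=6.
Step 2. [r6c8∈{4,6,9}] row 6 places 6 nowhere but r6c8, so r6c8=6.
Step 3. [r5c8∈{4,9}] col 8 places 4 nowhere but r5c8. So r5c8=4.
Step 4. [r4c6∈{1,6,9}] r4c6 is the only open cell in row 4 admitting 1, so r4c6=1.
Step 5. [r5c6∈{9}] nothing but 9 survives at r5c6. So r5c6=9.
Step 6. [r4c3∈{7}] only 7 remains possible at r4c3, so r4c3=7.
Step 7. [r9c9∈{7,8,9}] 8 has one home in row 9: r9c9. So r9c9=8.
Step 8. [r1c6∈{5}] r1c6 has the single candidate 5, so r1c6=5.
Step 9. [r6c1∈{1,8}] r6c1 is the only open cell in col 1 admitting 8 ⇒ r6c1=8.
Step 10. [r9c6∈{6}] only 6 remains possible at r9c6 ⇒ r9c6=6.
Step 11. [r3c2∈{3}] only 3 remains possible at r3c2, so r3c2=3.
Step 12. [r6c7∈{1}] r6c7 is down to just 1, so r6c7=1.
Step 13. [r1c7∈{4}] r1c7's peers cover all but 4 ⇒ r1c7=4.
Step 14. [r4c9∈{9}] r4c9 is down to just 9. So r4c9=9.
Step 15. [r9c8∈{9}] r9c8's peers cover all but 9 ⇒ r9c8=9.
Step 16. [r8c5∈{5}] r8c5 has the single candidate 5 ⇒ r8c5=5.
Step 17. [r9c7∈{7}] only 7 remains possible at r9c7, so r9c7=7.
Step 18. [r6c3∈{4}] r6c3's peers cover all but 4, so r6c3=4.
Step 19. [r5c9∈{7}] nothing but 7 survives at r5c9 ⇒ r5c9=7.
Step 20. [r4c5∈{6}] only 6 remains possible at r4c5, so r4c5=6.
Step 21. [r5c1∈{1}] r5c1 has the single candidate 1, so r5c1=1.
Step 22. [r3c3∈{2}] r3c3's peers cover all but 2, so r3c3=2.
Step 23. [r7c9∈{4}] only 4 remains possible at r7c9 ⇒ r7c9=4.
Step 24. [r3c6∈{8}] r3c6's peers cover all but 8. So r3c6=8.
Step 25. [r7c5∈{2}] only 2 remains possible at r7c5, so r7c5=2.
Step 26. [r1c5∈{9}] r1c5's peers cover all but 9, so r1c5=9.
Step 27. [r7c2∈{8}] nothing but 8 survives at r7c2 ⇒ r7c2=8.
Step 28. [r3c8∈{5}] nothing but 5 survives at r3c8. So r3c8=5.
Step 29. [r2c4∈{7}] only 7 remains possible at r2c4 ⇒ r2c4=7.
Step 30. [r3c1∈{7}] r3c1's peers cover all but 7. So r3c1=7.
Step 31. [r2c9∈{6}] r2c9 is down to just 6, so r2c9=6.
Step 32. [r6c2∈{9}] only 9 remains possible at r6c2 ⇒ r6c2=9.
Step 33. [r7c3∈{6}] r7c3's peers cover all but 6 ⇒ r7c3=6.

Answer: 6 1 8 2 9 5 4 7 3 / 4 5 9 7 1 3 8 2 6 / 7 3 2 6 4 8 9 5 1 / 5 2 7 4 6 1 3 8 9 / 1 6 3 5 8 9 2 4 7 / 8 9 4 3 7 2 1 6 5 / 3 8 6 9 2 7 5 1 4 / 9 7 1 8 5 4 6 3 2 / 2 4 5 1 3 6 7 9 8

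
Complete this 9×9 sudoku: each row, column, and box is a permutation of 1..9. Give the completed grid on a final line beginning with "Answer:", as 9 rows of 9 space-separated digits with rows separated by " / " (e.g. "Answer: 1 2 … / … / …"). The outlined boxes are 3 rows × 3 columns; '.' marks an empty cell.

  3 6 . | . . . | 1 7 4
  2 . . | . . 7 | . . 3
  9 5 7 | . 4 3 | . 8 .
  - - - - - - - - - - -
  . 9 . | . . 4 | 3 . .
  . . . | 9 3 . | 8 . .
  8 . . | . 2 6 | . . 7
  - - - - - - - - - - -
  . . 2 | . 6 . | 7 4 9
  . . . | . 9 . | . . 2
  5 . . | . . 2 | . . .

Step 1. [r7c1∈{1}] r7c1 is down to just 1 ⇒ r7c1=1.
Step 2. [r3c4∈{1,2,6}] in row 3, 1 fits only at r3c4 ⇒ r3c4=1.
Step 3. [r6c4∈{5}] r6c4 is down to just 5, so r6c4=5.
Step 4. [r9c7∈{6}] r9c7 has the single candidate 6 ⇒ r9c7=6.
Step 5. [r1c3∈{8}] r1c3 is down to just 8, so r1c3=8.
Step 6. [r5c6∈{1}] r5c6 has the single candidate 1, so r5c6=1.
Step 7. [r8c8∈{1,3,5}] r8c8 is the only open cell in row 8 admitting 1 ⇒ r8c8=1.
Step 8. [r9c9∈{8}] only 8 remains possible at r9c9, so r9c9=8.
Step 9. [r9c8∈{3}] only 3 remains possible at r9c8. So r9c8=3.
Step 10. [r7c6∈{5,8}] 5 has one home in row 7: r7c6. So r7c6=5.
Step 11. [r6c7∈{4,9}] r6c7 is the only open cell in col 7 admitting 4, so r6c7=4.
Step 12. [r5c2∈{2,4,7}] 2 has one home in col 2: r5c2. So r5c2=2.
Step 13. [r5c1∈{4,6,7}] r5c1 is the only open cell in row 5 admitting 7. So r5c1=7.
Step 14. [r8c1∈{4,6}] in col 1, 4 fits only at r8c1. So r8c1=4.
Step 15. [r4c1∈{6}] nothing but 6 survives at r4c1 ⇒ r4c1=6.
Step 16. [r9c2∈{7}] only 7 remains possible at r9c2. So r9c2=7.
Step 17. [r8c6∈{8}] nothing but 8 survives at r8c6. So r8c6=8.
Step 18. [r8c2∈{3}] only 3 remains possible at r8c2 ⇒ r8c2=3.
Step 19. [r6c2∈{1}] r6c2's peers cover all but 1. So r6c2=1.
Step 20. [r4c3∈{5}] r4c3's peers cover all but 5 ⇒ r4c3=5.
Step 21. [r2c7∈{5,9}] in col 7, 9 fits only at r2c7 ⇒ r2c7=9.
Step 22. [r2c8∈{5,6}] 5 has one home in box 3: r2c8. So r2c8=5.
Step 23. [r2c5∈{8}] r2c5 is down to just 8, so r2c5=8.
Step 24. [r5c3∈{4}] nothing but 4 survives at r5c3. So r5c3=4.
Step 25. [r4c4∈{7,8}] across row 4, 8 lands solely at r4c4 ⇒ r4c4=8.
Step 26. [r5c8∈{6}] nothing but 6 survives at r5c8. So r5c8=6.
Step 27. [r6c8∈{9}] nothing but 9 survives at r6c8. So r6c8=9.
Step 28. [r3c9∈{6}] only 6 remains possible at r3c9. So r3c9=6.
Step 29. [r3c7∈{2}] nothing but 2 survives at r3c7, so r3c7=2.
Step 30. [r9c4∈{4}] r9c4 has the single candidate 4. So r9c4=4.
Step 31. [r2c3∈{1}] r2c3's peers cover all but 1 ⇒ r2c3=1.
Step 32. [r9c5∈{1}] nothing but 1 survives at r9c5 ⇒ r9c5=1.
Step 33. [r1c5∈{5}] r1c5 is down to just 5 ⇒ r1c5=5.
Step 34. [r6c3∈{3}] r6c3's peers cover all but 3 ⇒ r6c3=3.
Step 35. [r8c4∈{7}] nothing but 7 survives at r8c4. So r8c4=7.
Step 36. [r1c6∈{9}] r1c6 is down to just 9 ⇒ r1c6=9.
Step 37. [r9c3∈{9}] r9c3's peers cover all but 9 ⇒ r9c3=9.
Step 38. [r2c4∈{6}] r2c4 has the single candidate 6 ⇒ r2c4=6.
Step 39. [r4c9∈{1}] r4c9's peers cover all but 1, so r4c9=1.
Step 40. [r5c9∈{5}] r5c9 has the single candidate 5 ⇒ r5c9=5.
Step 41. [r8c7∈{5}] r8c7 has the single candidate 5. So r8c7=5.
Step 42. [r4c5∈{7}] only 7 remains possible at r4c5 ⇒ r4c5=7.
Step 43. [r1c4∈{2}] r1c4's peers cover all but 2, so r1c4=2.
Step 44. [r7c2∈{8}] only 8 remains possible at r7c2. So r7c2=8.
Step 45. [r4c8∈{2}] only 2 remains possible at r4c8, so r4c8=2.
Step 46. [r8c3∈{6}] r8c3's peers cover all but 6, so r8c3=6.
Step 47. [r2c2∈{4}] r2c2 is down to just 4. So r2c2=4.
Step 48. [r7c4∈{3}] r7c4 is down to just 3, so r7c4=3.

Answer: 3 6 8 2 5 9 1 7 4 / 2 4 1 6 8 7 9 5 3 / 9 5 7 1 4 3 2 8 6 / 6 9 5 8 7 4 3 2 1 / 7 2 4 9 3 1 8 6 5 / 8 1 3 5 2 6 4 9 7 / 1 8 2 3 6 5 7 4 9 / 4 3 6 7 9 8 5 1 2 / 5 7 9 4 1 2 6 3 8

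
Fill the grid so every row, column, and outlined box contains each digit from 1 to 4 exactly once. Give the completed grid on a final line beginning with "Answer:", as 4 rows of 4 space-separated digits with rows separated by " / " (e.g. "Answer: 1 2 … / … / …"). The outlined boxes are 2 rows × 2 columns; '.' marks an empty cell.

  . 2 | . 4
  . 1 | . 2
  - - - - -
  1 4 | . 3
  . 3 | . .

Step 1. [r2c3∈{3}] r2c3's peers cover all but 3, so r2c3=3.
Step 2. [r4c3∈{1,2,4}] in row 4, 4 fits only at r4c3. So r4c3=4.
Step 3. [r4c4∈{1}] r4c4 is down to just 1, so r4c4=1.
Step 4. [r2c1∈{4}] only 4 remains possible at r2c1 ⇒ r2c1=4.
Step 5. [r4c1∈{2}] r4c1's peers cover all but 2, so r4c1=2.
Step 6. [r1c3∈{1}] nothing but 1 survives at r1c3 ⇒ r1c3=1.
Step 7. [r3c3∈{2}] r3c3's peers cover all but 2. So r3c3=2.
Step 8. [r1c1∈{3}] r1c1's peers cover all but 3, so r1c1=3.

Answer: 3 2 1 4 / 4 1 3 2 / 1 4 2 3 / 2 3 4 1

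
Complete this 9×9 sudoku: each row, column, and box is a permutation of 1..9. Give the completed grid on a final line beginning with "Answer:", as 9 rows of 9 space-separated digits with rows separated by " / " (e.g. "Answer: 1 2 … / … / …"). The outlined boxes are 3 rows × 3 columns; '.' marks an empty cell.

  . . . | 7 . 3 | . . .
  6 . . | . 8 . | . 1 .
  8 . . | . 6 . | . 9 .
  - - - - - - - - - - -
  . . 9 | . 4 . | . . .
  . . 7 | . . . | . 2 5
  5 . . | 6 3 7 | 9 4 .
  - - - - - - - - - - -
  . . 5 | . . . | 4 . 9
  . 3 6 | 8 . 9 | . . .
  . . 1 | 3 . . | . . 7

Step 1. [r9c6∈{2,4,5,6}] in box 8, 4 fits only at r9c6 ⇒ r9c6=4.
Step 2. [r6c3∈{2,8}] across col 3, 8 lands solely at r6c3. So r6c3=8.
Step 3. [r6c2∈{1,2}] across row 6, 2 lands solely at r6c2. So r6c2=2.
Step 4. [r8c8∈{5}] r8c8's peers cover all but 5 ⇒ r8c8=5.
Step 5. [r4c8∈{3,6,7,8}] 7 has one home in col 8: r4c8 ⇒ r4c8=7.
Step 6. [r6c9∈{1}] r6c9's peers cover all but 1 ⇒ r6c9=1.
Step 7. [r8c9∈{2}] r8c9's peers cover all but 2, so r8c9=2.
Step 8. [r8c1∈{4,7}] r8c1 is the only open cell in row 8 admitting 4, so r8c1=4.
Step 9. [r5c2∈{1,4,6}] 4 has one home in row 5: r5c2, so r5c2=4.
Step 10. [r5c7∈{3,6,8}] r5c7 is the only open cell in row 5 admitting 6. So r5c7=6.
Step 11. [r9c7∈{8}] only 8 remains possible at r9c7 ⇒ r9c7=8.
Step 12. [r4c7∈{3}] nothing but 3 survives at r4c7. So r4c7=3.
Step 13. [r4c1∈{1}] only 1 remains possible at r4c1, so r4c1=1.
Step 14. [r9c2∈{9}] r9c2 has the single candidate 9. So r9c2=9.
Step 15. [r2c4∈{2,4,5,9}] in row 2, 9 fits only at r2c4, so r2c4=9.
Step 16. [r3c4∈{1,2,4,5}] col 4 places 4 nowhere but r3c4. So r3c4=4.
Step 17. [r7c6∈{1,2,6}] r7c6 is the only open cell in col 6 admitting 6, so r7c6=6.
Step 18. [r7c1∈{2,7}] col 1 places 7 nowhere but r7c1 ⇒ r7c1=7.
Step 19. [r5c4∈{1}] only 1 remains possible at r5c4, so r5c4=1.
Step 20. [r3c6∈{1,2,5}] 1 has one home in col 6: r3c6 ⇒ r3c6=1.
Step 21. [r7c4∈{2}] only 2 remains possible at r7c4 ⇒ r7c4=2.
Step 22. [r1c5∈{2,5}] col 5 places 2 nowhere but r1c5. So r1c5=2.
Step 23. [r1c9∈{4,6,8}] 6 has one home in col 9: r1c9 ⇒ r1c9=6.
Step 24. [r2c6∈{5}] only 5 remains possible at r2c6. So r2c6=5.
Step 25. [r2c9∈{3,4}] in col 9, 4 fits only at r2c9, so r2c9=4.
Step 26. [r2c2∈{7}] r2c2 is down to just 7. So r2c2=7.
Step 27. [r2c7∈{2}] only 2 remains possible at r2c7 ⇒ r2c7=2.
Step 28. [r3c2∈{5}] nothing but 5 survives at r3c2 ⇒ r3c2=5.
Step 29. [r3c3∈{2,3}] in row 3, 2 fits only at r3c3. So r3c3=2.
Step 30. [r4c9∈{8}] nothing but 8 survives at r4c9 ⇒ r4c9=8.
Step 31. [r7c5∈{1}] only 1 remains possible at r7c5 ⇒ r7c5=1.
Step 32. [r1c2∈{1}] only 1 remains possible at r1c2, so r1c2=1.
Step 33. [r4c2∈{6}] nothing but 6 survives at r4c2. So r4c2=6.
Step 34. [r5c1∈{3}] r5c1 is down to just 3, so r5c1=3.
Step 35. [r8c5∈{7}] nothing but 7 survives at r8c5. So r8c5=7.
Step 36. [r9c5∈{5}] only 5 remains possible at r9c5 ⇒ r9c5=5.
Step 37. [r7c8∈{3}] r7c8 has the single candidate 3, so r7c8=3.
Step 38. [r8c7∈{1}] r8c7 is down to just 1, so r8c7=1.
Step 39. [r9c1∈{2}] r9c1 is down to just 2. So r9c1=2.
Step 40. [r1c8∈{8}] nothing but 8 survives at r1c8 ⇒ r1c8=8.
Step 41. [r4c6∈{2}] r4c6's peers cover all but 2. So r4c6=2.
Step 42. [r5c5∈{9}] r5c5 has the single candidate 9. So r5c5=9.
Step 43. [r9c8∈{6}] r9c8 is down to just 6. So r9c8=6.
Step 44. [r1c1∈{9}] r1c1's peers cover all but 9. So r1c1=9.
Step 45. [r5c6∈{8}] only 8 remains possible at r5c6. So r5c6=8.
Step 46. [r3c7∈{7}] nothing but 7 survives at r3c7 ⇒ r3c7=7.
Step 47. [r1c7∈{5}] r1c7's peers cover all but 5, so r1c7=5.
Step 48. [r4c4∈{5}] r4c4 is down to just 5 ⇒ r4c4=5.
Step 49. [r2c3∈{3}] r2c3 is down to just 3 ⇒ r2c3=3.
Step 50. [r7c2∈{8}] nothing but 8 survives at r7c2, so r7c2=8.
Step 51. [r1c3∈{4}] r1c3 has the single candidate 4. So r1c3=4.
Step 52. [r3c9∈{3}] nothing but 3 survives at r3c9, so r3c9=3.

Answer: 9 1 4 7 2 3 5 8 6 / 6 7 3 9 8 5 2 1 4 / 8 5 2 4 6 1 7 9 3 / 1 6 9 5 4 2 3 7 8 / 3 4 7 1 9 8 6 2 5 / 5 2 8 6 3 7 9 4 1 / 7 8 5 2 1 6 4 3 9 / 4 3 6 8 7 9 1 5 2 / 2 9 1 3 5 4 8 6 7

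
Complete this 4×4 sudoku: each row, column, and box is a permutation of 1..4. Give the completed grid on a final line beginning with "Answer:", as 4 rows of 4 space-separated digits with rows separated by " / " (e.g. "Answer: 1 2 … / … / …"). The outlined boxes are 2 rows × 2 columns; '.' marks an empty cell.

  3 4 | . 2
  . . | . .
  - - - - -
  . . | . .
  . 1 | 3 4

Step 1. [r1c3∈{1}] only 1 remains possible at r1c3, so r1c3=1.
Step 2. [r4c1∈{2}] r4c1 is down to just 2, so r4c1=2.
Step 3. [r3c3∈{2}] r3c3's peers cover all but 2. So r3c3=2.
Step 4. [r3c1∈{4}] nothing but 4 survives at r3c1, so r3c1=4.
Step 5. [r3c4∈{1}] r3c4 has the single candidate 1. So r3c4=1.
Step 6. [r2c4∈{3}] r2c4's peers cover all but 3. So r2c4=3.
Step 7. [r3c2∈{3}] nothing but 3 survives at r3c2 ⇒ r3c2=3.
Step 8. [r2c1∈{1}] only 1 remains possible at r2c1, so r2c1=1.
Step 9. [r2c2∈{2}] r2c2's peers cover all but 2, so r2c2=2.
Step 10. [r2c3∈{4}] r2c3 is down to just 4 ⇒ r2c3=4.

Answer: 3 4 1 2 / 1 2 4 3 / 4 3 2 1 / 2 1 3 4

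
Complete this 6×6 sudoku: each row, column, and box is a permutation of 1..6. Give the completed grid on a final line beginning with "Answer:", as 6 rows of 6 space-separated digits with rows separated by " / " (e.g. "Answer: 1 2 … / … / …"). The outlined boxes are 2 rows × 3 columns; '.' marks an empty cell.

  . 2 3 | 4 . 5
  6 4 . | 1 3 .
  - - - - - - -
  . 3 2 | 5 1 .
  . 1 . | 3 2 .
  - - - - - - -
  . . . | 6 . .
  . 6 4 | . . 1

Step 1. [r5c2∈{5}] only 5 remains possible at r5c2 ⇒ r5c2=5.
Step 2. [r5c6∈{2,3,4}] col 6 places 3 nowhere but r5c6. So r5c6=3.
Step 3. [r4c1∈{4,5}] 5 has one home in col 1: r4c1 ⇒ r4c1=5.
Step 4. [r4c6∈{4,6}] r4c6 is the only open cell in row 4 admitting 4, so r4c6=4.
Step 5. [r5c1∈{1,2}] row 5 places 2 nowhere but r5c1, so r5c1=2.
Step 6. [r1c5∈{6}] r1c5 has the single candidate 6 ⇒ r1c5=6.
Step 7. [r2c3∈{5}] r2c3's peers cover all but 5 ⇒ r2c3=5.
Step 8. [r4c3∈{6}] nothing but 6 survives at r4c3, so r4c3=6.
Step 9. [r5c5∈{4}] nothing but 4 survives at r5c5, so r5c5=4.
Step 10. [r3c6∈{6}] r3c6 is down to just 6. So r3c6=6.
Step 11. [r2c6∈{2}] only 2 remains possible at r2c6, so r2c6=2.
Step 12. [r6c5∈{5}] r6c5's peers cover all but 5, so r6c5=5.
Step 13. [r6c4∈{2}] nothing but 2 survives at r6c4. So r6c4=2.
Step 14. [r5c3∈{1}] nothing but 1 survives at r5c3, so r5c3=1.
Step 15. [r1c1∈{1}] r1c1's peers cover all but 1, so r1c1=1.
Step 16. [r3c1∈{4}] only 4 remains possible at r3c1, so r3c1=4.
Step 17. [r6c1∈{3}] r6c1's peers cover all but 3 ⇒ r6c1=3.

Answer: 1 2 3 4 6 5 / 6 4 5 1 3 2 / 4 3 2 5 1 6 / 5 1 6 3 2 4 / 2 5 1 6 4 3 / 3 6 4 2 5 1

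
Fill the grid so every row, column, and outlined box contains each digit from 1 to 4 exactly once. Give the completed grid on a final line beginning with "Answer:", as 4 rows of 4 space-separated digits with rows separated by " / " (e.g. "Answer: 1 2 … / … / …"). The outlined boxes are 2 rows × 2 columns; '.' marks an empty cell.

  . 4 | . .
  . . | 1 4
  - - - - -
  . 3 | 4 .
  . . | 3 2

Step 1. [r1c1∈{1,2,3}] r1c1 is the only open cell in row 1 admitting 1, so r1c1=1.
Step 2. [r2c1∈{2,3}] r2c1 is the only open cell in row 2 admitting 3. So r2c1=3.
Step 3. [r4c2∈{1}] only 1 remains possible at r4c2, so r4c2=1.
Step 4. [r3c1∈{2}] only 2 remains possible at r3c1 ⇒ r3c1=2.
Step 5. [r4c1∈{4}] only 4 remains possible at r4c1, so r4c1=4.
Step 6. [r2c2∈{2}] nothing but 2 survives at r2c2 ⇒ r2c2=2.
Step 7. [r3c4∈{1}] nothing but 1 survives at r3c4 ⇒ r3c4=1.
Step 8. [r1c3∈{2}] nothing but 2 survives at r1c3. So r1c3=2.
Step 9. [r1c4∈{3}] r1c4 is down to just 3. So r1c4=3.

Answer: 1 4 2 3 / 3 2 1 4 / 2 3 4 1 / 4 1 3 2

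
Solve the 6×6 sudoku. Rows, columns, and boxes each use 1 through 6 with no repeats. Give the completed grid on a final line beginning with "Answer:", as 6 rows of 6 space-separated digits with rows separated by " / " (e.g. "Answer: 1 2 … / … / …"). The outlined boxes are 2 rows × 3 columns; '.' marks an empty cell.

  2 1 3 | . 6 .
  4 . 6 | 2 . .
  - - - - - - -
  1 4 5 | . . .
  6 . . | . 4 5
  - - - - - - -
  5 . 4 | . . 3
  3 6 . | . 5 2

Step 1. [r5c5∈{1}] r5c5 has the single candidate 1, so r5c5=1.
Step 2. [r4c2∈{2,3}] 3 has one home in col 2: r4c2, so r4c2=3.
Step 3. [r3c4∈{3,6}] 3 has one home in col 4: r3c4, so r3c4=3.
Step 4. [r1c6∈{4}] r1c6 has the single candidate 4 ⇒ r1c6=4.
Step 5. [r1c4∈{5}] only 5 remains possible at r1c4. So r1c4=5.
Step 6. [r2c6∈{1}] nothing but 1 survives at r2c6. So r2c6=1.
Step 7. [r5c2∈{2}] r5c2's peers cover all but 2, so r5c2=2.
Step 8. [r4c3∈{2}] r4c3 has the single candidate 2, so r4c3=2.
Step 9. [r6c4∈{4}] r6c4 has the single candidate 4, so r6c4=4.
Step 10. [r2c5∈{3}] r2c5 is down to just 3. So r2c5=3.
Step 11. [r6c3∈{1}] r6c3 is down to just 1, so r6c3=1.
Step 12. [r4c4∈{1}] only 1 remains possible at r4c4 ⇒ r4c4=1.
Step 13. [r2c2∈{5}] r2c2's peers cover all but 5 ⇒ r2c2=5.
Step 14. [r3c6∈{6}] r3c6 is down to just 6, so r3c6=6.
Step 15. [r3c5∈{2}] only 2 remains possible at r3c5. So r3c5=2.
Step 16. [r5c4∈{6}] r5c4 is down to just 6. So r5c4=6.

Answer: 2 1 3 5 6 4 / 4 5 6 2 3 1 / 1 4 5 3 2 6 / 6 3 2 1 4 5 / 5 2 4 6 1 3 / 3 6 1 4 5 2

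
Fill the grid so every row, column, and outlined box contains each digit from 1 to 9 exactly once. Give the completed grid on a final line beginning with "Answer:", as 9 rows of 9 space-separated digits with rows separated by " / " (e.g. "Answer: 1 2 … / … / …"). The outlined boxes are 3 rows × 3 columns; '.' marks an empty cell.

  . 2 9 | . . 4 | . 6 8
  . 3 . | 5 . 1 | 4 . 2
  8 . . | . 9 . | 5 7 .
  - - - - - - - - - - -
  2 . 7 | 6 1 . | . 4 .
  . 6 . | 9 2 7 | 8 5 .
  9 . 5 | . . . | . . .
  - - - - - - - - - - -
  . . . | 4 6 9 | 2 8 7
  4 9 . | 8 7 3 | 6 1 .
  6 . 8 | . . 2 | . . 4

Step 1. [r6c4∈{3}] r6c4 is down to just 3, so r6c4=3.
Step 2. [r5c3∈{1,3,4}] r5c3 is the only open cell in row 5 admitting 4 ⇒ r5c3=4.
Step 3. [r3c9∈{1,3}] across row 3, 3 lands solely at r3c9 ⇒ r3c9=3.
Step 4. [r1c1∈{1,5,7}] r1c1 is the only open cell in row 1 admitting 5 ⇒ r1c1=5.
Step 5. [r6c6∈{8}] only 8 remains possible at r6c6 ⇒ r6c6=8.
Step 6. [r6c2∈{1}] nothing but 1 survives at r6c2, so r6c2=1.
Step 7. [r9c8∈{3,9}] across col 8, 3 lands solely at r9c8 ⇒ r9c8=3.
Step 8. [r7c1∈{1,3}] r7c1 is the only open cell in col 1 admitting 1, so r7c1=1.
Step 9. [r9c7∈{9}] nothing but 9 survives at r9c7. So r9c7=9.
Step 10. [r3c6∈{6}] r3c6 is down to just 6. So r3c6=6.
Step 11. [r9c2∈{5,7}] across row 9, 7 lands solely at r9c2 ⇒ r9c2=7.
Step 12. [r7c2∈{5}] r7c2 has the single candidate 5 ⇒ r7c2=5.
Step 13. [r3c4∈{2}] r3c4 has the single candidate 2 ⇒ r3c4=2.
Step 14. [r6c9∈{6}] only 6 remains possible at r6c9. So r6c9=6.
Step 15. [r1c7∈{1}] nothing but 1 survives at r1c7 ⇒ r1c7=1.
Step 16. [r4c6∈{5}] only 5 remains possible at r4c6, so r4c6=5.
Step 17. [r1c5∈{3}] nothing but 3 survives at r1c5, so r1c5=3.
Step 18. [r4c9∈{9}] r4c9 is down to just 9, so r4c9=9.
Step 19. [r2c5∈{8}] nothing but 8 survives at r2c5, so r2c5=8.
Step 20. [r9c5∈{5}] nothing but 5 survives at r9c5, so r9c5=5.
Step 21. [r5c9∈{1}] r5c9 has the single candidate 1 ⇒ r5c9=1.
Step 22. [r5c1∈{3}] r5c1 has the single candidate 3. So r5c1=3.
Step 23. [r6c7∈{7}] r6c7 has the single candidate 7. So r6c7=7.
Step 24. [r4c2∈{8}] r4c2 has the single candidate 8, so r4c2=8.
Step 25. [r2c8∈{9}] only 9 remains possible at r2c8 ⇒ r2c8=9.
Step 26. [r7c3∈{3}] r7c3 has the single candidate 3. So r7c3=3.
Step 27. [r6c8∈{2}] r6c8 has the single candidate 2 ⇒ r6c8=2.
Step 28. [r2c3∈{6}] r2c3 is down to just 6. So r2c3=6.
Step 29. [r3c3∈{1}] nothing but 1 survives at r3c3, so r3c3=1.
Step 30. [r6c5∈{4}] nothing but 4 survives at r6c5 ⇒ r6c5=4.
Step 31. [r8c9∈{5}] only 5 remains possible at r8c9, so r8c9=5.
Step 32. [r4c7∈{3}] r4c7 is down to just 3. So r4c7=3.
Step 33. [r1c4∈{7}] r1c4 is down to just 7. So r1c4=7.
Step 34. [r3c2∈{4}] r3c2's peers cover all but 4 ⇒ r3c2=4.
Step 35. [r8c3∈{2}] r8c3 has the single candidate 2. So r8c3=2.
Step 36. [r9c4∈{1}] r9c4's peers cover all but 1, so r9c4=1.
Step 37. [r2c1∈{7}] nothing but 7 survives at r2c1. So r2c1=7.

Answer: 5 2 9 7 3 4 1 6 8 / 7 3 6 5 8 1 4 9 2 / 8 4 1 2 9 6 5 7 3 / 2 8 7 6 1 5 3 4 9 / 3 6 4 9 2 7 8 5 1 / 9 1 5 3 4 8 7 2 6 / 1 5 3 4 6 9 2 8 7 / 4 9 2 8 7 3 6 1 5 / 6 7 8 1 5 2 9 3 4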